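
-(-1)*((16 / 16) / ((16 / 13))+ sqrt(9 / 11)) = 13 / 16+ 3*sqrt(11) / 11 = 1.72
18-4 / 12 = 53 / 3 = 17.67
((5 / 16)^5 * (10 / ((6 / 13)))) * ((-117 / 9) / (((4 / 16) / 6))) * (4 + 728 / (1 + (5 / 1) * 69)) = -87140625 / 708608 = -122.97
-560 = -560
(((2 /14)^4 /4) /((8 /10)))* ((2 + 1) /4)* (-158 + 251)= 1395 /153664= 0.01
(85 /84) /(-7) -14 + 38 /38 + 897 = 519707 /588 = 883.86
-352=-352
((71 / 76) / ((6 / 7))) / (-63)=-71 / 4104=-0.02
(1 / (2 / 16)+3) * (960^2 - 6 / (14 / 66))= 10137288.86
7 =7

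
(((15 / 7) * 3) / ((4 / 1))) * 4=45 / 7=6.43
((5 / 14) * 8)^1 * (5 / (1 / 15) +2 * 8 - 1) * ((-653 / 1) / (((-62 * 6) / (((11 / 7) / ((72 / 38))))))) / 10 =682385 / 18228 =37.44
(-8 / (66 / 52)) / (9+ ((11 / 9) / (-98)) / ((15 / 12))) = -152880 / 218053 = -0.70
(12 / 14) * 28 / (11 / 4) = 96 / 11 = 8.73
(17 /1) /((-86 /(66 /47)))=-561 /2021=-0.28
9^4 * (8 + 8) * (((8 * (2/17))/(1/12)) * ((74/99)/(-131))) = -165722112/24497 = -6765.00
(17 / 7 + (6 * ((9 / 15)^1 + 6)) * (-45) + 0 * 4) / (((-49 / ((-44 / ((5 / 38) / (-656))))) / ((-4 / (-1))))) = 54652944896 / 1715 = 31867606.35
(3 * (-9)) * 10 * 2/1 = -540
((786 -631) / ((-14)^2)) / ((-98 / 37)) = -5735 / 19208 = -0.30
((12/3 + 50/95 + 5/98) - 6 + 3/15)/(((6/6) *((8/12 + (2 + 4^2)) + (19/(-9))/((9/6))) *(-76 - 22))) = 307341/425169080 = 0.00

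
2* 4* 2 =16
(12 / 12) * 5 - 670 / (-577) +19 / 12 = 53623 / 6924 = 7.74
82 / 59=1.39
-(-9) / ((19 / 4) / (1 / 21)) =12 / 133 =0.09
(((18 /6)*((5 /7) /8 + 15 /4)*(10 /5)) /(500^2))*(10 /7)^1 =129 /980000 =0.00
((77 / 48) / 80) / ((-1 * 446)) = -77 / 1712640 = -0.00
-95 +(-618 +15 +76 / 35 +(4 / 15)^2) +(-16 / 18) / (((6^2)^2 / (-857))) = -177372541 / 255150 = -695.17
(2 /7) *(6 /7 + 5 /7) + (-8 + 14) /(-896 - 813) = 0.45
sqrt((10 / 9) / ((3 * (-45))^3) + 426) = 20.64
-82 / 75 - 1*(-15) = 1043 / 75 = 13.91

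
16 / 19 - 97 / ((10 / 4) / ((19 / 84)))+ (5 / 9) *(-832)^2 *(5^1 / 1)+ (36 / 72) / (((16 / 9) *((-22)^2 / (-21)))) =178238636725411 / 92695680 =1922836.50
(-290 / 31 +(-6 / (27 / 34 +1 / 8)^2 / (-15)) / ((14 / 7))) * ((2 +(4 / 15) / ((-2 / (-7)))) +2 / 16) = -1350735793 / 48437500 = -27.89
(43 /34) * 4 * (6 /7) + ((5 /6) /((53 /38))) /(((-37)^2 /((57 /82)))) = 3070246579 /708011206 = 4.34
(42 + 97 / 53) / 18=2323 / 954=2.44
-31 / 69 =-0.45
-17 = -17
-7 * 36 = -252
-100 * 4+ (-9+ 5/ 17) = -6948/ 17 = -408.71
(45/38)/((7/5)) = 225/266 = 0.85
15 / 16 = 0.94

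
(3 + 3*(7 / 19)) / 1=78 / 19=4.11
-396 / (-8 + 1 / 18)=648 / 13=49.85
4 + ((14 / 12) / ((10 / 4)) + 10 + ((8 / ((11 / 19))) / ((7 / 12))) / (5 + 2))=144323 / 8085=17.85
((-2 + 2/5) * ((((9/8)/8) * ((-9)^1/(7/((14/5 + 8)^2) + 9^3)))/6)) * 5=19683/8503756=0.00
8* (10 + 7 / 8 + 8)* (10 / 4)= 755 / 2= 377.50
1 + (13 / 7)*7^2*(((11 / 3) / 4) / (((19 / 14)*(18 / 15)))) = 35719 / 684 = 52.22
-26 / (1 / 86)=-2236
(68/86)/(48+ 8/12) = 51/3139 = 0.02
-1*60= -60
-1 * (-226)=226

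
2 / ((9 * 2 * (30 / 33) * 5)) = 11 / 450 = 0.02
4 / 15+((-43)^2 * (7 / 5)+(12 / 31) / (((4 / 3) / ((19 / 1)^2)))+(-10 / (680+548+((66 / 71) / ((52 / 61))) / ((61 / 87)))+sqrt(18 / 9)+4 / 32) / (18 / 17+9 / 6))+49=34 * sqrt(2) / 87+335793256949257 / 122430800460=2743.27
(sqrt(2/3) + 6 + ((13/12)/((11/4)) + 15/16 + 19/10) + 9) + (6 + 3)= sqrt(6)/3 + 71891/2640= 28.05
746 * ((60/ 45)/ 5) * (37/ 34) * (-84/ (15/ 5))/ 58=-772856/ 7395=-104.51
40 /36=1.11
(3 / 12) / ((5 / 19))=19 / 20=0.95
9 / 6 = 3 / 2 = 1.50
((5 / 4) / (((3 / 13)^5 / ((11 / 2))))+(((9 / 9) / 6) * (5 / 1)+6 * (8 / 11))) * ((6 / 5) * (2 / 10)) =224743397 / 89100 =2522.37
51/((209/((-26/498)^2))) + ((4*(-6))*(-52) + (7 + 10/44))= 10843670641/8638806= 1255.23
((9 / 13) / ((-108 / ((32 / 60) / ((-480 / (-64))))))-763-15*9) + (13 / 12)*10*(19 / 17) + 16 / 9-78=-287046961 / 298350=-962.11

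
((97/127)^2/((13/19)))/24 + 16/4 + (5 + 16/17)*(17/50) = 761822599/125806200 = 6.06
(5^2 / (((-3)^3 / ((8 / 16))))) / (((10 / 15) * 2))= -25 / 72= -0.35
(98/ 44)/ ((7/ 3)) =21/ 22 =0.95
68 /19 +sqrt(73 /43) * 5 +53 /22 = 2503 /418 +5 * sqrt(3139) /43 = 12.50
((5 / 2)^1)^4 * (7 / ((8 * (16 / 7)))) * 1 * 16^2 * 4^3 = 245000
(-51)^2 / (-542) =-2601 / 542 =-4.80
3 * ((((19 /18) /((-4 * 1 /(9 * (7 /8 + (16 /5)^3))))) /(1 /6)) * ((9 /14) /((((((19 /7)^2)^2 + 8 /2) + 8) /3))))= -53278097733 /1273064000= -41.85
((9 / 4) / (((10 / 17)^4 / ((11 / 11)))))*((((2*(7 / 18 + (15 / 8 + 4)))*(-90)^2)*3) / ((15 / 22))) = 33562162161 / 4000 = 8390540.54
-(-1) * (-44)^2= 1936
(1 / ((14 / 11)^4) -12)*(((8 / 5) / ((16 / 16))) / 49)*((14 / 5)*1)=-446351 / 420175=-1.06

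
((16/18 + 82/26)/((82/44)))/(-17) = -10406/81549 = -0.13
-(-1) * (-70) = -70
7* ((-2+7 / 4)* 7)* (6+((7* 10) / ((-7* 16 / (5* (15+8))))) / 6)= 73.24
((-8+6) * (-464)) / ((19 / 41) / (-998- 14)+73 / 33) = 115513728 / 275299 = 419.59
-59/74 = -0.80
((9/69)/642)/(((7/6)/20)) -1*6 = -103302/17227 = -6.00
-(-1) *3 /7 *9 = 27 /7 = 3.86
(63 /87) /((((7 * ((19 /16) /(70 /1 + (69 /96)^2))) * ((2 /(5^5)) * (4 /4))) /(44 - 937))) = -31817090625 /3712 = -8571414.50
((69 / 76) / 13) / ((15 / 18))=207 / 2470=0.08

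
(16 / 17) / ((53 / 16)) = 256 / 901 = 0.28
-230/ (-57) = 230/ 57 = 4.04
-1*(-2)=2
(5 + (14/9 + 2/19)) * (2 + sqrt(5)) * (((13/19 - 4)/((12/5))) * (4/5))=-7973 * sqrt(5)/1083 - 15946/1083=-31.19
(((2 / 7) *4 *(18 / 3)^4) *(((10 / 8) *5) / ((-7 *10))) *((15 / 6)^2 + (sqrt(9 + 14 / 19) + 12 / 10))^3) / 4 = -39047.40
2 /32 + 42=673 /16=42.06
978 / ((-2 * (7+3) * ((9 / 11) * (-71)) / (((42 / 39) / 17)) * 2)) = 12551 / 470730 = 0.03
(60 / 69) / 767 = 20 / 17641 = 0.00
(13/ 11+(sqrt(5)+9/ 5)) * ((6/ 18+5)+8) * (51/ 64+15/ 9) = 2365 * sqrt(5)/ 72+1763/ 18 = 171.39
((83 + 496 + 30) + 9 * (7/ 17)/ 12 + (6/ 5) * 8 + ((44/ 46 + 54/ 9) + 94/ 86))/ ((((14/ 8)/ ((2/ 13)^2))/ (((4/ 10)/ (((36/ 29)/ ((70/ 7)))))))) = 24455238436/ 895040055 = 27.32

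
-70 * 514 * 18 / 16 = -80955 / 2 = -40477.50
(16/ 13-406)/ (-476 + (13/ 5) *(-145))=5262/ 11089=0.47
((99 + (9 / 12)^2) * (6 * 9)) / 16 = 43011 / 128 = 336.02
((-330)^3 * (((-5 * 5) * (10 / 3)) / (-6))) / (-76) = 124781250 / 19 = 6567434.21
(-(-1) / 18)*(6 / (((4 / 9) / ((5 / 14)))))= 15 / 56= 0.27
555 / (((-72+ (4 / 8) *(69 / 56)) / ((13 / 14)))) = -296 / 41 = -7.22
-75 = -75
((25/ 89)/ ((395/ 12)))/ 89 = 60/ 625759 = 0.00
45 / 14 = 3.21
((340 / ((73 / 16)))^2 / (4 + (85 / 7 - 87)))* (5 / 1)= -64736000 / 165199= -391.87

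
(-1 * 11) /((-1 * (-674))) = -11 /674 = -0.02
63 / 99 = 7 / 11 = 0.64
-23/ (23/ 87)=-87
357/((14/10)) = 255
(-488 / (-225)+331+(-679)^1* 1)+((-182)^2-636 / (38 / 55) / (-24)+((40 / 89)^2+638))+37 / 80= 18125900770127 / 541796400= 33455.19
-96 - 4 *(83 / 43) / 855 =-3529772 / 36765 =-96.01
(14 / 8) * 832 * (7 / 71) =10192 / 71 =143.55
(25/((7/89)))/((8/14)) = 556.25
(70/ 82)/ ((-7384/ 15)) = -525/ 302744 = -0.00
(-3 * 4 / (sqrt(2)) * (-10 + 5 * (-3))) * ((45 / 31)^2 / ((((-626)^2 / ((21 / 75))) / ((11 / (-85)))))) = -93555 * sqrt(2) / 3201039106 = -0.00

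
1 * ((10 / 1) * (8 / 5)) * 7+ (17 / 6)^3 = 29105 / 216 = 134.75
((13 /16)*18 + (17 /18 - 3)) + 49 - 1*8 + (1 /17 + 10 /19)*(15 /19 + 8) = 25942945 /441864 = 58.71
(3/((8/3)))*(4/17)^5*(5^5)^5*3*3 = 3089904785156250000000/1419857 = 2176208438706327.47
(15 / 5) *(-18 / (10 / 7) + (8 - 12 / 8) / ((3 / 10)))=136 / 5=27.20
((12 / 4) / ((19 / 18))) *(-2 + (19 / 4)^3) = 181737 / 608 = 298.91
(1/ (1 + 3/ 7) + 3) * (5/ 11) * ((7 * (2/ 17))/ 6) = 259/ 1122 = 0.23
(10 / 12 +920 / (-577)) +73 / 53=0.62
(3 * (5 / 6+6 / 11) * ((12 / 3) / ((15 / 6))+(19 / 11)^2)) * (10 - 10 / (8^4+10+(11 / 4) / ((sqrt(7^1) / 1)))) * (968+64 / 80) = 4889397968 * sqrt(7) / 1142381758155+2307520126522234988 / 12566199339705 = 183629.13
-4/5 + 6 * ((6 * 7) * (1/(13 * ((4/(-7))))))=-2257/65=-34.72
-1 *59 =-59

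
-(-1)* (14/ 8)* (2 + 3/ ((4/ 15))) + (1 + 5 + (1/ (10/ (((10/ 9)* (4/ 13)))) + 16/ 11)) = 631685/ 20592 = 30.68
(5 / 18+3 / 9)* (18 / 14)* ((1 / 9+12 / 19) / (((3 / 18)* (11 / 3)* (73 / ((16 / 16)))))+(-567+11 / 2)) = -17133103 / 38836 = -441.17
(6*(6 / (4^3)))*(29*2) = 261 / 8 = 32.62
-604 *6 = -3624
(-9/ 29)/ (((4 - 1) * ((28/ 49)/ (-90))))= 945/ 58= 16.29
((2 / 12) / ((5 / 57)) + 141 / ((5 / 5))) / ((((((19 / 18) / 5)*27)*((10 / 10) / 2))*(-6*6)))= -1429 / 1026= -1.39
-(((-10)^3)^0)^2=-1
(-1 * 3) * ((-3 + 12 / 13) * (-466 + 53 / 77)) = -2902149 / 1001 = -2899.25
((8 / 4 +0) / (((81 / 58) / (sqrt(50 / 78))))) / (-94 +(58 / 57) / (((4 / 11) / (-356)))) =-551 *sqrt(39) / 3271671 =-0.00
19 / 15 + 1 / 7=148 / 105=1.41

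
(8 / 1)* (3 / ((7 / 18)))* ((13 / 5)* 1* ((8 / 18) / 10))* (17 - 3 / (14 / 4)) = 141024 / 1225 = 115.12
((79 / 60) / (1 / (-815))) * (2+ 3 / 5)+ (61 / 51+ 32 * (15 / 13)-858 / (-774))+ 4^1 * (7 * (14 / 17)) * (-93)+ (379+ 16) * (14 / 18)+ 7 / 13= -7847100349 / 1710540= -4587.50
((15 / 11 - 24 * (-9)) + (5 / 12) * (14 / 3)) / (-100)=-2.19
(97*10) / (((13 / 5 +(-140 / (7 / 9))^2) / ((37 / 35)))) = 35890 / 1134091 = 0.03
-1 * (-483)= 483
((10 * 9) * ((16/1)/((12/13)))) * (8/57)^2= 33280/1083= 30.73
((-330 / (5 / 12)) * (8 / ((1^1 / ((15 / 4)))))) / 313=-23760 / 313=-75.91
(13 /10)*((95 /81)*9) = 247 /18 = 13.72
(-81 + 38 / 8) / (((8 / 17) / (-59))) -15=305435 / 32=9544.84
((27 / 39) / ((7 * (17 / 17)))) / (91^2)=9 / 753571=0.00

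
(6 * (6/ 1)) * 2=72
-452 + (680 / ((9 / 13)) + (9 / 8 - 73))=458.35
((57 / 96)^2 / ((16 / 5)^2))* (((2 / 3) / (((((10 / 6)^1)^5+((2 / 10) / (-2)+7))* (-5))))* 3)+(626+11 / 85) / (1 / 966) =161783828998887057 / 267481579520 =604841.01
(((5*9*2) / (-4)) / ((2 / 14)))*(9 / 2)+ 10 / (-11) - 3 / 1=-31357 / 44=-712.66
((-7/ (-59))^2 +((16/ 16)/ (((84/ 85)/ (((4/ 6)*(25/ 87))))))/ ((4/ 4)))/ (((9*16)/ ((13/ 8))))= 0.00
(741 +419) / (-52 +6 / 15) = -2900 / 129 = -22.48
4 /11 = 0.36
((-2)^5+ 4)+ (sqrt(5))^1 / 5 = -28+ sqrt(5) / 5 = -27.55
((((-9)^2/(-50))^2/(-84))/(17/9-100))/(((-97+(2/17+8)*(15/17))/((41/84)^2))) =-1062464283/1258142055520000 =-0.00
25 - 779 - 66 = -820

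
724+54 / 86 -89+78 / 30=638.23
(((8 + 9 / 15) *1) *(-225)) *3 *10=-58050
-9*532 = -4788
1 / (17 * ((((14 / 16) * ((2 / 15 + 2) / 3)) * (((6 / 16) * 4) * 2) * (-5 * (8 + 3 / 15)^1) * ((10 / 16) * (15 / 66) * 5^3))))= -132 / 3049375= -0.00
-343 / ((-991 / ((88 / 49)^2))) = 7744 / 6937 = 1.12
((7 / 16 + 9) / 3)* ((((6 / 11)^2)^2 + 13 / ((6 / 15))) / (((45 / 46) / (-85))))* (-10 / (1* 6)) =281701437685 / 18974736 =14846.13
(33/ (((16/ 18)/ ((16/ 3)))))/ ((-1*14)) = -99/ 7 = -14.14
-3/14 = -0.21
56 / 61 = 0.92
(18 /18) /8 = 1 /8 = 0.12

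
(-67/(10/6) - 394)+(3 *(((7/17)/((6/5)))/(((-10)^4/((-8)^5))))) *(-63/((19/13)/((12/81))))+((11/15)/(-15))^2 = -6747709522/16351875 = -412.66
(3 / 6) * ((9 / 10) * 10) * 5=45 / 2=22.50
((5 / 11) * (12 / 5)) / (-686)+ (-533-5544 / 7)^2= 6623973119 / 3773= 1755625.00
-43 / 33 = -1.30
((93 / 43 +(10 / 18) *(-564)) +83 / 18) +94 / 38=-4471885 / 14706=-304.09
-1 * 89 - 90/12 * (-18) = 46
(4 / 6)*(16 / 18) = 16 / 27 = 0.59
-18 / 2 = -9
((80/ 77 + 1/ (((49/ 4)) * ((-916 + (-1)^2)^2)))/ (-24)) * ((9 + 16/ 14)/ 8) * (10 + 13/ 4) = -441066915893/ 606499185600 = -0.73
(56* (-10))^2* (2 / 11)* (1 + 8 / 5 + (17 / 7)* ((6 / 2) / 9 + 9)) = 47541760 / 33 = 1440659.39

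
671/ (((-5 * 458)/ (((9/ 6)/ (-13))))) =2013/ 59540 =0.03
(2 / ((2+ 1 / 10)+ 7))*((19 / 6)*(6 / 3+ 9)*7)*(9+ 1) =535.90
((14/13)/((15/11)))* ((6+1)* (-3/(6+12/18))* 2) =-1617/325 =-4.98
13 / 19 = 0.68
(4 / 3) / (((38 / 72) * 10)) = 24 / 95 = 0.25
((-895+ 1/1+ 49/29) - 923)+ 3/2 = -105201/58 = -1813.81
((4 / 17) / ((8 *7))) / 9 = 1 / 2142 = 0.00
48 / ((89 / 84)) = 4032 / 89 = 45.30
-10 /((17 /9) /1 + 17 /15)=-3.31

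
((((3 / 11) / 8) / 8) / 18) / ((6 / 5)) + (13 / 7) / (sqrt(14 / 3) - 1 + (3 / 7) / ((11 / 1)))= 402451757 / 843676416 + 11011* sqrt(42) / 66578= 1.55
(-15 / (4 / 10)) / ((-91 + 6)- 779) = 25 / 576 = 0.04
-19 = -19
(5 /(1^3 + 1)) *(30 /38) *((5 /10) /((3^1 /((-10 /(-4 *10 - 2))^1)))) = 125 /1596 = 0.08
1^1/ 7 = 1/ 7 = 0.14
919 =919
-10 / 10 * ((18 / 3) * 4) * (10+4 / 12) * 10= -2480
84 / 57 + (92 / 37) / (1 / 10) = 18516 / 703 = 26.34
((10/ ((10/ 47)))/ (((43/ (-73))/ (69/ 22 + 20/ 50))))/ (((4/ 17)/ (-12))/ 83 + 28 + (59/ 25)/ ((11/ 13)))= -28248057735/ 3082286096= -9.16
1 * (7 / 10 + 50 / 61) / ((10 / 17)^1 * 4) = 15759 / 24400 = 0.65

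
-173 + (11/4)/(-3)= -2087/12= -173.92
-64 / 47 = -1.36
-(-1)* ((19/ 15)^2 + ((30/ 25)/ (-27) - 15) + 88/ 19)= -4184/ 475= -8.81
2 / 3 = 0.67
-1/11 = -0.09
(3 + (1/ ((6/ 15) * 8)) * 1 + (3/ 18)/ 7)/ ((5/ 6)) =1121/ 280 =4.00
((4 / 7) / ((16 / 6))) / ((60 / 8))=0.03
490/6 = 245/3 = 81.67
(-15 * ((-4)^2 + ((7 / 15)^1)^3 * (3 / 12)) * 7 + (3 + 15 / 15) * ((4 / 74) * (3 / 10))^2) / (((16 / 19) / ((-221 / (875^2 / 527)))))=4587758560212529 / 15093225000000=303.96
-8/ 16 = -1/ 2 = -0.50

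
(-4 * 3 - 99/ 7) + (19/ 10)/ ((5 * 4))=-36467/ 1400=-26.05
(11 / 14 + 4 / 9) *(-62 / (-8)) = 4805 / 504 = 9.53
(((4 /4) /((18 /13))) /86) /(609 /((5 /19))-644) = 65 /12927348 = 0.00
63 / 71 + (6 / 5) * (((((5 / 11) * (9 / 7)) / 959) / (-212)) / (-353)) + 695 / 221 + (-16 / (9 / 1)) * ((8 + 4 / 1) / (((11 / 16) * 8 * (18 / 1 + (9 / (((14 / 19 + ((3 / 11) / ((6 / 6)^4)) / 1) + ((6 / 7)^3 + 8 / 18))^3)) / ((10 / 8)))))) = 56815379539372897664452367850753857 / 14850760565990396157544496963822922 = 3.83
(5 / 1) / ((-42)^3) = -5 / 74088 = -0.00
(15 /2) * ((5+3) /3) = 20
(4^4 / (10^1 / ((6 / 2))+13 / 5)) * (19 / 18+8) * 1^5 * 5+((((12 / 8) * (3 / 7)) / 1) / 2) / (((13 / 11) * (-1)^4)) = 189888833 / 97188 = 1953.83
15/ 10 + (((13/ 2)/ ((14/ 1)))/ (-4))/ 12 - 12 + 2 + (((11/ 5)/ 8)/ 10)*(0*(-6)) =-8.51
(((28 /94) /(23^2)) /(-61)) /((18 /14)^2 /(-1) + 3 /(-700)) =68600 /12316657803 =0.00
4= 4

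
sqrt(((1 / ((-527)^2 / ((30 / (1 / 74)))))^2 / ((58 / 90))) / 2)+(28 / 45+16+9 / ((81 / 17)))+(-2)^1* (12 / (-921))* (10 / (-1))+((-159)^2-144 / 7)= 3330* sqrt(290) / 8054141+2444574662 / 96705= 25278.69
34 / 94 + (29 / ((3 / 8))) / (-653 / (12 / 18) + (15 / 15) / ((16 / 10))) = 312149 / 1104171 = 0.28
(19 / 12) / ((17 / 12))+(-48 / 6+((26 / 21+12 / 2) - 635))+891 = 91519 / 357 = 256.36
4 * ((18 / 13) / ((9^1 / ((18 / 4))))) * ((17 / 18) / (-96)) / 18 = -17 / 11232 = -0.00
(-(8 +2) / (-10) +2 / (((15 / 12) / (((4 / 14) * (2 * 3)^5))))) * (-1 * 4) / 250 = -248902 / 4375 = -56.89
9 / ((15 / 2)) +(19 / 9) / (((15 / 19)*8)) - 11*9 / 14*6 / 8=-3.77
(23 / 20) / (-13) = -23 / 260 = -0.09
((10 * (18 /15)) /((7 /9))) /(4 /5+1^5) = 60 /7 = 8.57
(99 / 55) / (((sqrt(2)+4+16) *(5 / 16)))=288 / 995 - 72 *sqrt(2) / 4975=0.27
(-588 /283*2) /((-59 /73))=85848 /16697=5.14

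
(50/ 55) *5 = 4.55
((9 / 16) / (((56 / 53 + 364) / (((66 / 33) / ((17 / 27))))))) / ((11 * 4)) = 12879 / 115778432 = 0.00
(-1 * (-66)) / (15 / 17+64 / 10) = 5610 / 619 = 9.06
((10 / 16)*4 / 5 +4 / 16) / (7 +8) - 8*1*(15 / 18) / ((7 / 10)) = -3979 / 420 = -9.47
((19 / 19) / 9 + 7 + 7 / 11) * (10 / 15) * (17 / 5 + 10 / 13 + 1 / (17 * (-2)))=539791 / 25245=21.38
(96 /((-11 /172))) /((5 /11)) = -3302.40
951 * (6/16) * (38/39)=18069/52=347.48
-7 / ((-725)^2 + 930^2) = -7 / 1390525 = -0.00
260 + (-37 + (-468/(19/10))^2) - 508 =21799515/361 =60386.47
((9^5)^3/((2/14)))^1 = 1441237924662543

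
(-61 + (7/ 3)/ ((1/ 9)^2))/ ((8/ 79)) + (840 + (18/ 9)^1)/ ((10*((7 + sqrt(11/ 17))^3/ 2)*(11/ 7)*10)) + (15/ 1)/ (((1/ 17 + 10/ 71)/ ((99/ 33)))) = 27412500701402593/ 18404973368100 - 12574849*sqrt(187)/ 15273836820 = 1489.40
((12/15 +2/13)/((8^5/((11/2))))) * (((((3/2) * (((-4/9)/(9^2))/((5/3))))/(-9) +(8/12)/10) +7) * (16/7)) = 0.00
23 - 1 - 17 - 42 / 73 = 4.42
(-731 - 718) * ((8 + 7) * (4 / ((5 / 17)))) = -295596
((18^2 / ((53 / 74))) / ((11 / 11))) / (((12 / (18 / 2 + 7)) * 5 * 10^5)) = 999 / 828125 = 0.00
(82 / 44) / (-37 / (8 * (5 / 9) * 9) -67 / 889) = -728980 / 391303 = -1.86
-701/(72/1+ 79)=-701/151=-4.64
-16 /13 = -1.23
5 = 5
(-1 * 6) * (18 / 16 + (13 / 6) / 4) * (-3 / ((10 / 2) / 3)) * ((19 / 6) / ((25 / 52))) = 2964 / 25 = 118.56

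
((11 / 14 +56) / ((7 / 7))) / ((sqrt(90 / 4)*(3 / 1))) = 53*sqrt(10) / 42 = 3.99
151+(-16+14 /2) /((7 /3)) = 1030 /7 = 147.14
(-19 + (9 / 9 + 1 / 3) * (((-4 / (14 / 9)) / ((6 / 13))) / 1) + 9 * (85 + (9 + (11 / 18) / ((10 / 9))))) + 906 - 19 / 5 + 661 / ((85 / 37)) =4794393 / 2380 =2014.45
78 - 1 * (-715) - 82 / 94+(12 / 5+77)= 204809 / 235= 871.53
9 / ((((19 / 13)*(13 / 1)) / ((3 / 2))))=27 / 38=0.71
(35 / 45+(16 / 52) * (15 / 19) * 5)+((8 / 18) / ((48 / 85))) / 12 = 658771 / 320112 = 2.06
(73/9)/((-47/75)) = -1825/141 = -12.94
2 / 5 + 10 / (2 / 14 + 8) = 464 / 285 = 1.63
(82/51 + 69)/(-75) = -3601/3825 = -0.94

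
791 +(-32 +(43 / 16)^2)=196153 / 256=766.22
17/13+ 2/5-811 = -52604/65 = -809.29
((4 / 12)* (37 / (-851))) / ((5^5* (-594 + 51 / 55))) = 11 / 1406694375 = 0.00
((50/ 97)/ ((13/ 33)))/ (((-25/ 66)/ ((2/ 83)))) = -8712/ 104663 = -0.08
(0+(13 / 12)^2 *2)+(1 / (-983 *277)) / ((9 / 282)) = 46014923 / 19604952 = 2.35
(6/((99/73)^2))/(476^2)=5329/370111896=0.00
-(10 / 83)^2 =-100 / 6889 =-0.01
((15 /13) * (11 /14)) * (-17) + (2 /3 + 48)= 18157 /546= 33.25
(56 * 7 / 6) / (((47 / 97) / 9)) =1213.53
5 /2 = 2.50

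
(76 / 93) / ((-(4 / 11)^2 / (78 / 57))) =-1573 / 186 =-8.46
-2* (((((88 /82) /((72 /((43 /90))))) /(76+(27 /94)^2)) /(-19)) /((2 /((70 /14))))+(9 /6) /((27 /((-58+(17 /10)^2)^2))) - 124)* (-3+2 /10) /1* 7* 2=33807269292661837 /9640738462500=3506.71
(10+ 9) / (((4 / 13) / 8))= 494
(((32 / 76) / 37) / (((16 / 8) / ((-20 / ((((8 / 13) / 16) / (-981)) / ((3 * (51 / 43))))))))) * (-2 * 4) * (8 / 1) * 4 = -2643869.15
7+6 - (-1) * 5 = 18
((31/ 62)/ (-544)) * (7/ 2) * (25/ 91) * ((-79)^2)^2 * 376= -45766345175/ 3536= -12942970.92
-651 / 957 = -217 / 319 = -0.68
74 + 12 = 86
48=48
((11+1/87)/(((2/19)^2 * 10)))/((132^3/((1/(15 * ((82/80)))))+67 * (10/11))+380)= 1902109/676837272120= 0.00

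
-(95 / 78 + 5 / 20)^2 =-52441 / 24336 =-2.15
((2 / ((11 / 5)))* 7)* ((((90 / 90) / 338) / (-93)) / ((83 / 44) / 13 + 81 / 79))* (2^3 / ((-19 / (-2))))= -176960 / 1214913219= -0.00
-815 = -815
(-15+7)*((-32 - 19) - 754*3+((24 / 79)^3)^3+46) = 2173628523606305511592 / 119851595982618319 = 18136.00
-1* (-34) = 34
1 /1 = 1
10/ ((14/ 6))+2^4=142/ 7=20.29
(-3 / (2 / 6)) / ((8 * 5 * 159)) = -3 / 2120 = -0.00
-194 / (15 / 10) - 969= -3295 / 3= -1098.33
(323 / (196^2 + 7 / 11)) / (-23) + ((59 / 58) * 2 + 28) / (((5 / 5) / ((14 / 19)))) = 118516515643 / 5355394359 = 22.13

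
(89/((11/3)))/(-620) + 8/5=2129/1364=1.56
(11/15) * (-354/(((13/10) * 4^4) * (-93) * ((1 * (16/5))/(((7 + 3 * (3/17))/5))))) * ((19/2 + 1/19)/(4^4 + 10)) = 78529/553999264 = 0.00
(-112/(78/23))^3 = -2136719872/59319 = -36020.83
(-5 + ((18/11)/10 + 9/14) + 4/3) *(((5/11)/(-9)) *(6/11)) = 6607/83853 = 0.08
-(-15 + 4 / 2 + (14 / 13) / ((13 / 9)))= 2071 / 169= 12.25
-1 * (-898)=898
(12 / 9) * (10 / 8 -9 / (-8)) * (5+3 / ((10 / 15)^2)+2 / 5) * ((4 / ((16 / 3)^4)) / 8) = 124659 / 5242880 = 0.02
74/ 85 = 0.87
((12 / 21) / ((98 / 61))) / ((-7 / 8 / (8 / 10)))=-3904 / 12005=-0.33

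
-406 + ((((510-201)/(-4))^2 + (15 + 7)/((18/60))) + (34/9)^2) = 7321321/1296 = 5649.17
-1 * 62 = -62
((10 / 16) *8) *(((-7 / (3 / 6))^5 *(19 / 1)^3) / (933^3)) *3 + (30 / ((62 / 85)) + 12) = -15.00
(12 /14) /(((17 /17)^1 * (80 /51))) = 153 /280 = 0.55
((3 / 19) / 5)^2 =0.00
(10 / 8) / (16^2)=5 / 1024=0.00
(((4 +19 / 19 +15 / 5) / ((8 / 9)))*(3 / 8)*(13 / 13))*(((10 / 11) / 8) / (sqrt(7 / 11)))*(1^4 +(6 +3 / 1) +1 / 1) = 5.29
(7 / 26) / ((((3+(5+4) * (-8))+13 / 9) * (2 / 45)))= -2835 / 31616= -0.09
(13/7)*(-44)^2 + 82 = 25742/7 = 3677.43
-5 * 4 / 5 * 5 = -20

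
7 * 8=56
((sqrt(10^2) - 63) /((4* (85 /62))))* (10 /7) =-1643 /119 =-13.81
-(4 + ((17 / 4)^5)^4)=-4064231406651970568912705 / 1099511627776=-3696396931129.10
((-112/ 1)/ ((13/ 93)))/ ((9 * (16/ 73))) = -15841/ 39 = -406.18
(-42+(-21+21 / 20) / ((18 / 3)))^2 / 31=3286969 / 49600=66.27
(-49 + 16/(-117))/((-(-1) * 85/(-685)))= 787613/1989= 395.98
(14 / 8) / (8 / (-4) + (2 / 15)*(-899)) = -105 / 7312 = -0.01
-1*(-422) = 422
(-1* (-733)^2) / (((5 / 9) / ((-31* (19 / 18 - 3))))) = -116591713 / 2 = -58295856.50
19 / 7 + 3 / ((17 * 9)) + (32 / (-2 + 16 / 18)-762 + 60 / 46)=-32300504 / 41055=-786.76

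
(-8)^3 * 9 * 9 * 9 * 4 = -1492992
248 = 248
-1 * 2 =-2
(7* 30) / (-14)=-15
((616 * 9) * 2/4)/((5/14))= 38808/5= 7761.60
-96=-96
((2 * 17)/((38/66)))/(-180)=-0.33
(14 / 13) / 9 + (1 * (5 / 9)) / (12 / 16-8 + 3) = -22 / 1989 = -0.01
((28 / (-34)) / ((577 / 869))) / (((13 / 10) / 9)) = -1094940 / 127517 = -8.59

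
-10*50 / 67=-7.46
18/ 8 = 9/ 4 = 2.25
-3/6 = -1/2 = -0.50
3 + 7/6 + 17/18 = 46/9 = 5.11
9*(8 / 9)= 8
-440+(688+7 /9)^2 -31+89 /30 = 383896903 /810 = 473946.79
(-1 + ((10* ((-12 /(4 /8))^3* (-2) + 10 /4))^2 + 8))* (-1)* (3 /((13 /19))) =-4357935856824 /13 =-335225835140.31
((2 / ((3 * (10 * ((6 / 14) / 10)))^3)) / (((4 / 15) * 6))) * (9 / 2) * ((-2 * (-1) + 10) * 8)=6860 / 27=254.07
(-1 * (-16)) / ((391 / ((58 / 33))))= 928 / 12903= 0.07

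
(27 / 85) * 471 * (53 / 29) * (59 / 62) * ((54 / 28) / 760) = 1073683593 / 1626111200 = 0.66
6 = 6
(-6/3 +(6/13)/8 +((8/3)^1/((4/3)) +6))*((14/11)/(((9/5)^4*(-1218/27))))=-21875/1343628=-0.02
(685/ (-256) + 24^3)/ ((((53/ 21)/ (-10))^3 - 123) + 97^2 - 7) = 4095977074875/ 2749845443936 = 1.49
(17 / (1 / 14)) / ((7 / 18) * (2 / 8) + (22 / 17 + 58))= 41616 / 10385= 4.01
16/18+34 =314/9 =34.89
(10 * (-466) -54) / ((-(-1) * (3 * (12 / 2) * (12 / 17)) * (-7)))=40069 / 756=53.00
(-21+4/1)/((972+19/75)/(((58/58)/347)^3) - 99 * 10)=-1275/3046695968987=-0.00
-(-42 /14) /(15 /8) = 8 /5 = 1.60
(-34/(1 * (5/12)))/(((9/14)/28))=-53312/15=-3554.13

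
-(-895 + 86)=809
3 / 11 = 0.27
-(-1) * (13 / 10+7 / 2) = 24 / 5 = 4.80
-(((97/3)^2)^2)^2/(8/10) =-39187167971884805/26244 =-1493185793777.05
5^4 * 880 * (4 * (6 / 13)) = 13200000 / 13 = 1015384.62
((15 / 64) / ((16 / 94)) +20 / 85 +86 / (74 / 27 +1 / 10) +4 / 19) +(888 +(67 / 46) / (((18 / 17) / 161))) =1141.57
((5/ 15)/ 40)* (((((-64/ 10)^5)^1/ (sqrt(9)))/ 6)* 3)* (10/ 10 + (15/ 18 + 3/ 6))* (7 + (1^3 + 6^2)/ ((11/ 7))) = -1644167168/ 1546875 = -1062.90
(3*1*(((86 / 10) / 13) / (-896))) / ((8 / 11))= -1419 / 465920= -0.00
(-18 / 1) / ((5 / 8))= -144 / 5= -28.80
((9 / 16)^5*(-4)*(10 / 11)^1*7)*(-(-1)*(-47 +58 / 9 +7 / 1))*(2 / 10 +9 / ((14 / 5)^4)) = 65922900651 / 3956277248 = 16.66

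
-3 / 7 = -0.43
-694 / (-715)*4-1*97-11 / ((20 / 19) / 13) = -228.97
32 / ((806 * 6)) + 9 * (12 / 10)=65326 / 6045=10.81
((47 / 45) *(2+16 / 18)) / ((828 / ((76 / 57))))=1222 / 251505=0.00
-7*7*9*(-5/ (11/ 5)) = 1002.27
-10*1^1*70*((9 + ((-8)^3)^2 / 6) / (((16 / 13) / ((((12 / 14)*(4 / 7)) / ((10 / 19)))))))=-161907265 / 7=-23129609.29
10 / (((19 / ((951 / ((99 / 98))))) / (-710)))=-220568600 / 627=-351784.05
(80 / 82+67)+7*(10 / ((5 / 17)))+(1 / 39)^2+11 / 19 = 363224705 / 1184859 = 306.56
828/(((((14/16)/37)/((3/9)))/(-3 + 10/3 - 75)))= -871424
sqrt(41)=6.40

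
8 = 8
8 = 8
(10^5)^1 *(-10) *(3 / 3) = -1000000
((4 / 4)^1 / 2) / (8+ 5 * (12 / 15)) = 1 / 24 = 0.04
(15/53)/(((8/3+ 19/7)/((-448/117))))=-15680/77857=-0.20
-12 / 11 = -1.09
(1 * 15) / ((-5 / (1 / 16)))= -3 / 16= -0.19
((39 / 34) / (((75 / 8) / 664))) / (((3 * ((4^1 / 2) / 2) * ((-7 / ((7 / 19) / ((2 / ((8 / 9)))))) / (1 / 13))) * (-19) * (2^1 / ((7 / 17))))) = 37184 / 70422075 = 0.00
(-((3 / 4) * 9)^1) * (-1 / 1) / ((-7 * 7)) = -27 / 196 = -0.14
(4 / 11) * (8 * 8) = 256 / 11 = 23.27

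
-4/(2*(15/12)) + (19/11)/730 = -12829/8030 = -1.60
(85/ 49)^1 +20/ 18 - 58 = -24323/ 441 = -55.15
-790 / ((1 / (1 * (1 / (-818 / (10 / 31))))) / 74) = 292300 / 12679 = 23.05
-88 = -88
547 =547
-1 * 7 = -7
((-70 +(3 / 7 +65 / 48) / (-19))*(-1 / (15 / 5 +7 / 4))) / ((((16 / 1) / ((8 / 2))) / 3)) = 447479 / 40432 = 11.07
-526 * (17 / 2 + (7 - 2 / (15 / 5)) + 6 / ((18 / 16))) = -31823 / 3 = -10607.67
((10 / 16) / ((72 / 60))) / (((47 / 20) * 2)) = 125 / 1128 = 0.11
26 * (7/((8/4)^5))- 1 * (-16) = 347/16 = 21.69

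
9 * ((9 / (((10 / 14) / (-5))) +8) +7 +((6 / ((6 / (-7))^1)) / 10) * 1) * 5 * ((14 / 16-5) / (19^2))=144639 / 5776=25.04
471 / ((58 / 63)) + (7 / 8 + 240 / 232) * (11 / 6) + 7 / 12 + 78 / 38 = 517.74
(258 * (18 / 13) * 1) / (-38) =-2322 / 247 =-9.40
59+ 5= 64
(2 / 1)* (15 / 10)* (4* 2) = 24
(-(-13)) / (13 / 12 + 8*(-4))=-156 / 371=-0.42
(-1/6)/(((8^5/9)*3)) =-1/65536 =-0.00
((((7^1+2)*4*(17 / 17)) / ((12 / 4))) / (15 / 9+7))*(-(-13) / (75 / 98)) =588 / 25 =23.52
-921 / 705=-307 / 235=-1.31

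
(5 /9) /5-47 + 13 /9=-409 /9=-45.44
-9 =-9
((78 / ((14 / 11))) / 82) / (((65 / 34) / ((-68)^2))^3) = 64117144361385984 / 6062875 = 10575369665.61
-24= -24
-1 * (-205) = 205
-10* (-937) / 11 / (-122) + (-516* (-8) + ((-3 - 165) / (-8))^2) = 3061114 / 671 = 4562.02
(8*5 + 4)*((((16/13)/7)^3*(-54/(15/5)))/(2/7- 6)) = 405504/538265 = 0.75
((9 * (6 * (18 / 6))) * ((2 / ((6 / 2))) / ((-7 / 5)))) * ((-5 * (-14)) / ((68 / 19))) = -1508.82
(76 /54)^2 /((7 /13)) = 18772 /5103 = 3.68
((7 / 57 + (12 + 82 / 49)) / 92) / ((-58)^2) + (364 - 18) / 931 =321287077 / 864399984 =0.37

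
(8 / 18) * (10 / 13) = 40 / 117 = 0.34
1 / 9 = 0.11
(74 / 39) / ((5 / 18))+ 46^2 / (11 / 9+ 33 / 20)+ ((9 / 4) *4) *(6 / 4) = 50880831 / 67210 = 757.04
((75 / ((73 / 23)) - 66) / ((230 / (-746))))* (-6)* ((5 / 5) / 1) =-6922134 / 8395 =-824.55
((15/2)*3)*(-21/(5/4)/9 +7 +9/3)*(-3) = -549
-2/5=-0.40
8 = 8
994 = 994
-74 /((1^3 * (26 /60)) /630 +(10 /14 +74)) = -1398600 /1412113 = -0.99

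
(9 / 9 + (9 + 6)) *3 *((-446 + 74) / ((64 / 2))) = -558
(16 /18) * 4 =32 /9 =3.56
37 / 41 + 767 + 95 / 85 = 536007 / 697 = 769.02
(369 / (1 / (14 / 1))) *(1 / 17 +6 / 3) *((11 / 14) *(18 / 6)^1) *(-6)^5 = -3314092320 / 17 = -194946607.06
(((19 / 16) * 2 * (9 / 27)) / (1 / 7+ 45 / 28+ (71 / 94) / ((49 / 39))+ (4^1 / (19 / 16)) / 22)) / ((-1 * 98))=-186637 / 57858180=-0.00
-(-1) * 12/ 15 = 4/ 5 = 0.80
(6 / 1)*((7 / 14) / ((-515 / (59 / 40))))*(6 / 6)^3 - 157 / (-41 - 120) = 3205703 / 3316600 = 0.97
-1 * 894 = -894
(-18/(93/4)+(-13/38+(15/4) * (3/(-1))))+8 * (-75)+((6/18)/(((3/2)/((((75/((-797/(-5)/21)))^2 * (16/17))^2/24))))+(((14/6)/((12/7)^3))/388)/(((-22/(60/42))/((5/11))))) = -8929404669378876438528620995/16715851792158561802290432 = -534.19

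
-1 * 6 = -6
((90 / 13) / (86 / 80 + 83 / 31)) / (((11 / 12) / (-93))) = -13838400 / 73931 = -187.18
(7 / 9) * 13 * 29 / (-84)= -377 / 108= -3.49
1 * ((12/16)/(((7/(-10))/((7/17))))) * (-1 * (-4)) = -30/17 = -1.76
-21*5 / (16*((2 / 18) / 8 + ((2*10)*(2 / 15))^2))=-35 / 38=-0.92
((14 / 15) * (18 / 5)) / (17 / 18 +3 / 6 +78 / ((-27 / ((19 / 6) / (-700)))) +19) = 63504 / 386647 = 0.16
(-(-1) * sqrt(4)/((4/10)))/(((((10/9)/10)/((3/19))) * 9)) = 15/19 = 0.79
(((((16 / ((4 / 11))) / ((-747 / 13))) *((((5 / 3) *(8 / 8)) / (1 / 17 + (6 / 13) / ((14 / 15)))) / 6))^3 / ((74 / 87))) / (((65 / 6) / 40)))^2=9113546717595998811372502525277640625 / 149892442632317423965293650491178066496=0.06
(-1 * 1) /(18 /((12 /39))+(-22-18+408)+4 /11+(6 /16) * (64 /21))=-154 /65913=-0.00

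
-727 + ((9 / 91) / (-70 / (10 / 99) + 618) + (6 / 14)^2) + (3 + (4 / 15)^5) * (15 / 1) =-21986688362 / 32248125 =-681.80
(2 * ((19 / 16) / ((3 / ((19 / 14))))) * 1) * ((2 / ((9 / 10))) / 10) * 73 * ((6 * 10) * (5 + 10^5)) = 4392386275 / 42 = 104580625.60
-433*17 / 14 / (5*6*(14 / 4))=-7361 / 1470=-5.01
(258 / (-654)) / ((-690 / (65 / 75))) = 559 / 1128150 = 0.00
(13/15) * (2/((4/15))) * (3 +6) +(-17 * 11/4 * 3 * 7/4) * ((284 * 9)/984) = -759699/1312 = -579.04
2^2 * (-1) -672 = -676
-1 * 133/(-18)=133/18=7.39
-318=-318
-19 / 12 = -1.58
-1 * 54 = -54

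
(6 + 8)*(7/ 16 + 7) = 833/ 8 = 104.12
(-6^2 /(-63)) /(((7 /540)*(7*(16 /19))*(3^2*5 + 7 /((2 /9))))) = 570 /5831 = 0.10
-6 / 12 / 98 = -1 / 196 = -0.01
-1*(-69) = 69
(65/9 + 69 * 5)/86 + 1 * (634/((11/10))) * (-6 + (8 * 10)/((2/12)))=1163014355/4257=273200.46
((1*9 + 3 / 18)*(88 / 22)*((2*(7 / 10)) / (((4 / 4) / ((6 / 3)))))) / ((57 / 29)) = 8932 / 171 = 52.23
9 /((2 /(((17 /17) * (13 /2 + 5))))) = 207 /4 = 51.75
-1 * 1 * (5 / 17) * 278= -1390 / 17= -81.76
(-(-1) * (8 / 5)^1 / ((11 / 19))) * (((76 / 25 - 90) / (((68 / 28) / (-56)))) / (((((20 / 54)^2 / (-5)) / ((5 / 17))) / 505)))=-2384394467616 / 79475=-30001817.77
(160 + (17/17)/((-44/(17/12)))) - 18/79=6663073/41712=159.74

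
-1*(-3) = 3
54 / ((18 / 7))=21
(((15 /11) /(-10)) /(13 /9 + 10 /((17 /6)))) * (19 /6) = -2907 /33484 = -0.09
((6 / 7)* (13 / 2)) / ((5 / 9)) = 10.03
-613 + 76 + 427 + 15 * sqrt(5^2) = -35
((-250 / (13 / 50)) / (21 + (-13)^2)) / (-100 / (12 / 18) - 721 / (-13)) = 1250 / 23351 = 0.05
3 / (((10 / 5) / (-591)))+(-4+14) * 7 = -1633 / 2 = -816.50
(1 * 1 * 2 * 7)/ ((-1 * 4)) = -7/ 2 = -3.50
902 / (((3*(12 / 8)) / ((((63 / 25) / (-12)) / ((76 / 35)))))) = -22099 / 1140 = -19.39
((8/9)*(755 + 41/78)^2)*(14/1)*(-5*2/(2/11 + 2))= -1337052162985/41067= -32557824.12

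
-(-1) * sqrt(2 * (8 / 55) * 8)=8 * sqrt(110) / 55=1.53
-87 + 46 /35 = -85.69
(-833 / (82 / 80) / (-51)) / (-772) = -490 / 23739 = -0.02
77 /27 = 2.85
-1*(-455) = 455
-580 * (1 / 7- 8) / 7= 31900 / 49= 651.02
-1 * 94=-94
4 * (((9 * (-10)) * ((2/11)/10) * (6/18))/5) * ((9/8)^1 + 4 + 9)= -339/55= -6.16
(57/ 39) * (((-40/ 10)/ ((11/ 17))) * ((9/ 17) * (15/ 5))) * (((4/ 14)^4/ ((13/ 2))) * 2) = -131328/ 4463459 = -0.03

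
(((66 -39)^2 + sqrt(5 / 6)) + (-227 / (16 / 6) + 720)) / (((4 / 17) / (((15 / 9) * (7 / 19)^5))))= 1428595 * sqrt(30) / 178279128 + 5195800015 / 79235168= 65.62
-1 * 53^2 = -2809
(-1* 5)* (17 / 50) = -17 / 10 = -1.70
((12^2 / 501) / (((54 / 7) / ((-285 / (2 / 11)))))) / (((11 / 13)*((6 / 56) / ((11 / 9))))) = -10650640 / 13527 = -787.36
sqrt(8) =2 * sqrt(2) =2.83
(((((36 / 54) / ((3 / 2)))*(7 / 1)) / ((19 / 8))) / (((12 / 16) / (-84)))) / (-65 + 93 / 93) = 2.29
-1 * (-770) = 770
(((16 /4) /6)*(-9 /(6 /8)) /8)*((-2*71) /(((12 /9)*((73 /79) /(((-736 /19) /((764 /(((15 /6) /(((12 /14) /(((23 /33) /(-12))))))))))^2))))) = 0.01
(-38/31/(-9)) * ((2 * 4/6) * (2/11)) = 304/9207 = 0.03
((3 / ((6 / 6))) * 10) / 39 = 10 / 13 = 0.77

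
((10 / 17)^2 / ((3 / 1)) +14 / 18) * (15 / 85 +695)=27453214 / 44217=620.87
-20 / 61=-0.33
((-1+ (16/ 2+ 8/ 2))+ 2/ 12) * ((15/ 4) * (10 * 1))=1675/ 4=418.75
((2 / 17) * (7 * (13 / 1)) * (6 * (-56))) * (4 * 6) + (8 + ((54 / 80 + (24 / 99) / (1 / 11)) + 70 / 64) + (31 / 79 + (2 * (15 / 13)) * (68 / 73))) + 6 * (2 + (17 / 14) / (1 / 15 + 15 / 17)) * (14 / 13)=-6387925409319197 / 74023366560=-86296.07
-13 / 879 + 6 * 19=100193 / 879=113.99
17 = 17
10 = 10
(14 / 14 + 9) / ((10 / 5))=5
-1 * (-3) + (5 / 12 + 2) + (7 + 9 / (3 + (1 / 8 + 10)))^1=5503 / 420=13.10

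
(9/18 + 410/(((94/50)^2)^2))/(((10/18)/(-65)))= -38047485177/9759362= -3898.56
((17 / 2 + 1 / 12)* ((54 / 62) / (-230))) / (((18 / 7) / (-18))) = 6489 / 28520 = 0.23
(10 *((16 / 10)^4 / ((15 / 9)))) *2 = 49152 / 625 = 78.64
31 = 31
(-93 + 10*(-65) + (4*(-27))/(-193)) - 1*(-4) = -142519/193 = -738.44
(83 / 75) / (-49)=-83 / 3675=-0.02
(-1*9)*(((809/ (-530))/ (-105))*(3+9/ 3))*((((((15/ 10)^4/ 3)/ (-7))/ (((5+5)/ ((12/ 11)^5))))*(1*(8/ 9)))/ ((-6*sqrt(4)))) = -113234112/ 52281180875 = -0.00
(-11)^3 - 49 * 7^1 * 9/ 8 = -13735/ 8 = -1716.88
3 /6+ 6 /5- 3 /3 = 7 /10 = 0.70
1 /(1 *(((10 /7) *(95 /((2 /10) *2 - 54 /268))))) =49 /33500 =0.00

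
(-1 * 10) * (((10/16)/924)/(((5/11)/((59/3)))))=-295/1008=-0.29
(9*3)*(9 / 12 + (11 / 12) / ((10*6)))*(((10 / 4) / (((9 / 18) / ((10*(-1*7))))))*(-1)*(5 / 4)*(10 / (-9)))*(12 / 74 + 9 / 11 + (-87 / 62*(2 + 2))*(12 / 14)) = 7767378125 / 201872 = 38476.75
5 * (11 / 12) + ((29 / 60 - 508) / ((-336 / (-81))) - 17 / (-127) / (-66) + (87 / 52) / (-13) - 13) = -207671057821 / 1586544960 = -130.90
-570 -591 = -1161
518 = 518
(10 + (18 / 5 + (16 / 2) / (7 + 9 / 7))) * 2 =4224 / 145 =29.13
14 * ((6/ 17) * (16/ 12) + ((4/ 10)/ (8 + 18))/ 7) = 7314/ 1105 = 6.62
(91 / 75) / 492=91 / 36900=0.00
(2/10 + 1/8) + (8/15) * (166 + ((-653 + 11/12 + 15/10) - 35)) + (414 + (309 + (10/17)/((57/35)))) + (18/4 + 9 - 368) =10706491/116280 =92.08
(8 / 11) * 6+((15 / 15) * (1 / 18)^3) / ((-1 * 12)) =3359221 / 769824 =4.36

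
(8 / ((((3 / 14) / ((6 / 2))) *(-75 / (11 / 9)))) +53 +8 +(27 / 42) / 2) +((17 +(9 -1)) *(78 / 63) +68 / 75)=345323 / 3780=91.36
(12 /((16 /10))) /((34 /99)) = 1485 /68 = 21.84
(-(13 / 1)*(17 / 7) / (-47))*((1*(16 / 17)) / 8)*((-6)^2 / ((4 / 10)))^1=2340 / 329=7.11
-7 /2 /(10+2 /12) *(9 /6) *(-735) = 46305 /122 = 379.55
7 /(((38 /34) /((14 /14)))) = 119 /19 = 6.26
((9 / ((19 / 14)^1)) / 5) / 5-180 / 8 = -21123 / 950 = -22.23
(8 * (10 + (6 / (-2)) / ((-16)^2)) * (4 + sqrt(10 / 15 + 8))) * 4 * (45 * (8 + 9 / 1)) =652035 * sqrt(78) / 8 + 1956105 / 2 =1697879.65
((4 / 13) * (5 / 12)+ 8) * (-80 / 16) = -1585 / 39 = -40.64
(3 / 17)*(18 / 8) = 27 / 68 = 0.40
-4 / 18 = -2 / 9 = -0.22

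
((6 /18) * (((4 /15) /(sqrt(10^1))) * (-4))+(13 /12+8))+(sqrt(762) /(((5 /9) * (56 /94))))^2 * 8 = 818196913 /14700 - 8 * sqrt(10) /225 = 55659.54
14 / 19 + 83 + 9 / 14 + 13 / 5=115683 / 1330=86.98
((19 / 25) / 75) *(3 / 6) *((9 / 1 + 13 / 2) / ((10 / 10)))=589 / 7500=0.08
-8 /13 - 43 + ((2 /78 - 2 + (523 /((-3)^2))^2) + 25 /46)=161388391 /48438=3331.85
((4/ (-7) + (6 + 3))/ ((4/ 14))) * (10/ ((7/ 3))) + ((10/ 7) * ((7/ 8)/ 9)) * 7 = 32105/ 252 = 127.40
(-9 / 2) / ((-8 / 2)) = 9 / 8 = 1.12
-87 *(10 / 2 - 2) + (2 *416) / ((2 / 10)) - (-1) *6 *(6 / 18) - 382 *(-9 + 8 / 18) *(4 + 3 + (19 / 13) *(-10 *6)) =-30398869 / 117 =-259819.39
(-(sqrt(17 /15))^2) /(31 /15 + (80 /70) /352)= -5236 /9563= -0.55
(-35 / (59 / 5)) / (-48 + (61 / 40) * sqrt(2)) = 213500 * sqrt(2) / 108529261 + 6720000 / 108529261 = 0.06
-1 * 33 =-33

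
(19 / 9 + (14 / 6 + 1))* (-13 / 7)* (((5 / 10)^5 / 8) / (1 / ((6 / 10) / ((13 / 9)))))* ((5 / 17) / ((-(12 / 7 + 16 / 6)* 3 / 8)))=147 / 50048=0.00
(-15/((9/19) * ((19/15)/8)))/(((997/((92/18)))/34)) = -312800/8973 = -34.86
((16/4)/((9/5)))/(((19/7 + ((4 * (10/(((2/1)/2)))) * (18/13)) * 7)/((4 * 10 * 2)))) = 145600/319743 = 0.46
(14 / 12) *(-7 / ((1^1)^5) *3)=-49 / 2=-24.50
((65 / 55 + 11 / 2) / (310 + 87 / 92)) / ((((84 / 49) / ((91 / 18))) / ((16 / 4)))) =717899 / 2832093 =0.25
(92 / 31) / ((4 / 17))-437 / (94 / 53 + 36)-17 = -990263 / 62062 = -15.96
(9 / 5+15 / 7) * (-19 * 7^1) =-2622 / 5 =-524.40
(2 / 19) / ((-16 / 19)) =-1 / 8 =-0.12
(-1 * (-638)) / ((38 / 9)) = 2871 / 19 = 151.11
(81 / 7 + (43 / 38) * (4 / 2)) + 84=13012 / 133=97.83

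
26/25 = 1.04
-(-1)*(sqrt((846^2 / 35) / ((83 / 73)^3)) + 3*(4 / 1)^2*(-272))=-13056 + 61758*sqrt(212065) / 241115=-12938.05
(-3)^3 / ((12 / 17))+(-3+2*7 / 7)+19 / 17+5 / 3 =-7439 / 204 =-36.47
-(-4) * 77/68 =77/17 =4.53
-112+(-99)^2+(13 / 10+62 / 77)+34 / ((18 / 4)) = 67211719 / 6930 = 9698.66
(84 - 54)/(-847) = -30/847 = -0.04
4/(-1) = -4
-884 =-884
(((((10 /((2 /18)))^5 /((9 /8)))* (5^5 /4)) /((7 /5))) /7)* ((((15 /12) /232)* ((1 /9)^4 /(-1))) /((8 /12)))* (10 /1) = -7324218750 /1421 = -5154270.76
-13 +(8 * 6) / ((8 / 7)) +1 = 30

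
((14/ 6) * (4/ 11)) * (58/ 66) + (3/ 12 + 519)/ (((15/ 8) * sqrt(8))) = 812/ 1089 + 2077 * sqrt(2)/ 30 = 98.66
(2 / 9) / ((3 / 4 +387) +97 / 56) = 112 / 196299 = 0.00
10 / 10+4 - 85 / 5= -12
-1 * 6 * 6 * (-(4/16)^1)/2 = 9/2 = 4.50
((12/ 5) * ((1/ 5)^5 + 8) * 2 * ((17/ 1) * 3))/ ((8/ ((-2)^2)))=15300612/ 15625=979.24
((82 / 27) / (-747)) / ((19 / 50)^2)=-205000 / 7281009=-0.03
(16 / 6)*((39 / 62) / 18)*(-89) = -2314 / 279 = -8.29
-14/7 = -2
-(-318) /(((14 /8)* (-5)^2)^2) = 5088 /30625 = 0.17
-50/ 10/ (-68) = 5/ 68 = 0.07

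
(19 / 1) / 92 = 0.21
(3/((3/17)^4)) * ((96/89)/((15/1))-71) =-97636049/445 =-219406.85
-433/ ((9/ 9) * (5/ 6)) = -2598/ 5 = -519.60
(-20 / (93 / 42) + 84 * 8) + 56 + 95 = 25233 / 31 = 813.97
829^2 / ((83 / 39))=26802399 / 83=322920.47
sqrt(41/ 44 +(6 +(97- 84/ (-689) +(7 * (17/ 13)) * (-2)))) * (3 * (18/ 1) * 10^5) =2700000 * sqrt(19701436183)/ 7579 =50003545.63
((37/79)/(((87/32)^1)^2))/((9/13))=492544/5381559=0.09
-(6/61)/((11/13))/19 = -78/12749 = -0.01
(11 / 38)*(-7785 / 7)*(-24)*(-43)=-44187660 / 133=-332238.05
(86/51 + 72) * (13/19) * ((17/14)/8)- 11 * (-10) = 375547/3192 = 117.65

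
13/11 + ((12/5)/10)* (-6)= -71/275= -0.26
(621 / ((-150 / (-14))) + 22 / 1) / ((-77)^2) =1999 / 148225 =0.01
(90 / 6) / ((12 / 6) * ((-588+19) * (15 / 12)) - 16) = -10 / 959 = -0.01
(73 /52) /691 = 73 /35932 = 0.00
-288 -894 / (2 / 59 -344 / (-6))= -1541295 / 5077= -303.58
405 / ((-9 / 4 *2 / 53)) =-4770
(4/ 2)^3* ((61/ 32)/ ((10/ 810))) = 4941/ 4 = 1235.25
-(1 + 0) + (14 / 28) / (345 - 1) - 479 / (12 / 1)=-84449 / 2064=-40.92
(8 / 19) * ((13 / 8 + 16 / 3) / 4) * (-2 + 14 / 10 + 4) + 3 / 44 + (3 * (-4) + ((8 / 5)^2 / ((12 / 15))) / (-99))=-89101 / 9405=-9.47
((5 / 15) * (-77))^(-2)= 9 / 5929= 0.00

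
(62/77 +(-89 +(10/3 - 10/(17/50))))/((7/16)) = -7180016/27489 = -261.20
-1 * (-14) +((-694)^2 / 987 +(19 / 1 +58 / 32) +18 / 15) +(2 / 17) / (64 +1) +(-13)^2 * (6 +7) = 2720.99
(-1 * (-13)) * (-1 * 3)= -39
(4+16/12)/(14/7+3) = 16/15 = 1.07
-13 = -13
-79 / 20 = -3.95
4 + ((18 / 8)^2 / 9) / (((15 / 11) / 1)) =353 / 80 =4.41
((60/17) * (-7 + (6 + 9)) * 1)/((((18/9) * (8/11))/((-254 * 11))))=-922020/17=-54236.47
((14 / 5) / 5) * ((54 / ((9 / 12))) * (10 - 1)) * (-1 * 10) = -18144 / 5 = -3628.80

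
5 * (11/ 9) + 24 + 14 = 44.11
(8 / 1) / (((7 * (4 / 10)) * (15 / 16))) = 64 / 21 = 3.05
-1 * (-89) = 89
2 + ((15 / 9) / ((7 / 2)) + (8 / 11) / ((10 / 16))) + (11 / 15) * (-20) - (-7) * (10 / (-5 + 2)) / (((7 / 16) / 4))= -259136 / 1155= -224.36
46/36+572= 10319/18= 573.28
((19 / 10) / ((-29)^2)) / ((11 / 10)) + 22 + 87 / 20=4875657 / 185020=26.35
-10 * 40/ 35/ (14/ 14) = -80/ 7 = -11.43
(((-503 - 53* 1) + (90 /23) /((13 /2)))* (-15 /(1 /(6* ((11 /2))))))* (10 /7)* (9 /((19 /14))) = 14796302400 /5681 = 2604524.27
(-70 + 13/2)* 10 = -635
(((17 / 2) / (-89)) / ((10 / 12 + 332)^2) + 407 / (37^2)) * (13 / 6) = 50755243357 / 78795081822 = 0.64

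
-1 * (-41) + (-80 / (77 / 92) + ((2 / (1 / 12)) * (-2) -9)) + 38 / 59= -504002 / 4543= -110.94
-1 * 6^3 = -216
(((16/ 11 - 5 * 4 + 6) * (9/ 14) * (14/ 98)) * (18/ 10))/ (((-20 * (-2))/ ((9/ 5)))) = -50301/ 539000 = -0.09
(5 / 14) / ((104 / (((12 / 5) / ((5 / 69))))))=207 / 1820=0.11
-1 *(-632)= 632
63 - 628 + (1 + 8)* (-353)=-3742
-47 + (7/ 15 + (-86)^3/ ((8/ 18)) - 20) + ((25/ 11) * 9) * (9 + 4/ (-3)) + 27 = -236116438/ 165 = -1431008.72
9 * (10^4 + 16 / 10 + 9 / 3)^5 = 2818974703988204700177087 / 3125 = 902071905276225504056.67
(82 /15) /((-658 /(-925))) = 7585 /987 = 7.68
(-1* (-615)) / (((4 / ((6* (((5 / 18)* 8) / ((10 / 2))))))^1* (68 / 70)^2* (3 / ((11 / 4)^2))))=30386125 / 27744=1095.23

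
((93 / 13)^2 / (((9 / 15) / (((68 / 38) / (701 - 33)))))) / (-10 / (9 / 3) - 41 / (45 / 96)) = -1225275 / 486903196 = -0.00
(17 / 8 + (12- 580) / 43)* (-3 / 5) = 11439 / 1720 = 6.65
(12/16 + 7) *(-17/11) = -11.98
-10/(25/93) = -37.20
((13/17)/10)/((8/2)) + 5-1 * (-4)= 6133/680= 9.02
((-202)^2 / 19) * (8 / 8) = 40804 / 19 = 2147.58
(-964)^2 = 929296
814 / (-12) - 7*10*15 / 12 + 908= 752.67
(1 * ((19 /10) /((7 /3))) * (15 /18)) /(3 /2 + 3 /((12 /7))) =19 /91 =0.21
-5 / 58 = -0.09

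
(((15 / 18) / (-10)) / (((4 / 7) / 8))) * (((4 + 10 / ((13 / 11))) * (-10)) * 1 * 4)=581.54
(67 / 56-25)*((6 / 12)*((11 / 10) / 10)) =-14663 / 11200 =-1.31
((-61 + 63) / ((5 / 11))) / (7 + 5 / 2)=44 / 95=0.46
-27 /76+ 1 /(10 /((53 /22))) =-239 /2090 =-0.11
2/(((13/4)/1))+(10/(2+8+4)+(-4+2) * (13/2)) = -1062/91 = -11.67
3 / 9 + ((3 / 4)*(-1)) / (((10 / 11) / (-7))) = 733 / 120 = 6.11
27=27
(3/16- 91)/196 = -1453/3136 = -0.46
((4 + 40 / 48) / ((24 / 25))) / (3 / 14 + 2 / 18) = 5075 / 328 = 15.47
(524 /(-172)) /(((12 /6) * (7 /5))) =-655 /602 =-1.09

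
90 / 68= 1.32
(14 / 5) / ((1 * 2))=7 / 5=1.40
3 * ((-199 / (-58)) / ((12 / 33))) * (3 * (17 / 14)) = 334917 / 3248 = 103.11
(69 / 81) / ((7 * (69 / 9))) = 1 / 63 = 0.02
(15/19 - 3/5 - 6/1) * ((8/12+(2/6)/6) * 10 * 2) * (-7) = 33488/57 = 587.51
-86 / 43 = -2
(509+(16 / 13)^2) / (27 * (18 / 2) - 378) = -28759 / 7605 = -3.78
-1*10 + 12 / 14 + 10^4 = 69936 / 7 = 9990.86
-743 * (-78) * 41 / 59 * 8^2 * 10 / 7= 3682113.70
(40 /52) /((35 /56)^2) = 128 /65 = 1.97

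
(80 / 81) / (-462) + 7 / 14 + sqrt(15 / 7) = 18631 / 37422 + sqrt(105) / 7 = 1.96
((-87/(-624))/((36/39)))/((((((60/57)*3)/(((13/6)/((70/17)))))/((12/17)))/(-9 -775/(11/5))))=-14232881/2217600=-6.42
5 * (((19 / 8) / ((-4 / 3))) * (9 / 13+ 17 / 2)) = -81.87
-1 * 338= -338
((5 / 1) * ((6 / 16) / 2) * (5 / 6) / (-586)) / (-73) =25 / 1368896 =0.00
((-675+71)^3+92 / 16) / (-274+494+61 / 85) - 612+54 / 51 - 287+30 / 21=-999225.65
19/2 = 9.50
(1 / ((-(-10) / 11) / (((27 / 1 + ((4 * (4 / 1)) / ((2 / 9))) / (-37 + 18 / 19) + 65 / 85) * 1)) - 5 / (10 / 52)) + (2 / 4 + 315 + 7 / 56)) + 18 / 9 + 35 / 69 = 318.09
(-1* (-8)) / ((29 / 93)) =744 / 29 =25.66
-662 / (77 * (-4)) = 331 / 154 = 2.15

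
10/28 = 5/14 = 0.36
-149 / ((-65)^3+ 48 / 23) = 3427 / 6316327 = 0.00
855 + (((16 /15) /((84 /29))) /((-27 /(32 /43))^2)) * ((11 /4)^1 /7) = 2541202089931 /2972165805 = 855.00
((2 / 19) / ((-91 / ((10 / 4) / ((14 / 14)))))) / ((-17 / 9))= 0.00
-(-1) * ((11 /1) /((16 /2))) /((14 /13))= 143 /112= 1.28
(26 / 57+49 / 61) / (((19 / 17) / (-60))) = -67.61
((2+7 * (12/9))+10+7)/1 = 85/3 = 28.33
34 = 34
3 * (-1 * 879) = -2637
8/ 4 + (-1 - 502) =-501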